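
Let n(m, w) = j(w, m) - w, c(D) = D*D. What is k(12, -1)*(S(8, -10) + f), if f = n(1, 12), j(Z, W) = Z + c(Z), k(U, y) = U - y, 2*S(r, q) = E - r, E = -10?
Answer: 1755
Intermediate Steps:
c(D) = D²
S(r, q) = -5 - r/2 (S(r, q) = (-10 - r)/2 = -5 - r/2)
j(Z, W) = Z + Z²
n(m, w) = -w + w*(1 + w) (n(m, w) = w*(1 + w) - w = -w + w*(1 + w))
f = 144 (f = 12² = 144)
k(12, -1)*(S(8, -10) + f) = (12 - 1*(-1))*((-5 - ½*8) + 144) = (12 + 1)*((-5 - 4) + 144) = 13*(-9 + 144) = 13*135 = 1755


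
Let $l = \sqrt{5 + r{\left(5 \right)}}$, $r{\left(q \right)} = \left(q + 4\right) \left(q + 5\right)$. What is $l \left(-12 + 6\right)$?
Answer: $- 6 \sqrt{95} \approx -58.481$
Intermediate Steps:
$r{\left(q \right)} = \left(4 + q\right) \left(5 + q\right)$
$l = \sqrt{95}$ ($l = \sqrt{5 + \left(20 + 5^{2} + 9 \cdot 5\right)} = \sqrt{5 + \left(20 + 25 + 45\right)} = \sqrt{5 + 90} = \sqrt{95} \approx 9.7468$)
$l \left(-12 + 6\right) = \sqrt{95} \left(-12 + 6\right) = \sqrt{95} \left(-6\right) = - 6 \sqrt{95}$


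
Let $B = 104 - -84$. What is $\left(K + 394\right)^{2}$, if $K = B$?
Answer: $338724$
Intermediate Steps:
$B = 188$ ($B = 104 + 84 = 188$)
$K = 188$
$\left(K + 394\right)^{2} = \left(188 + 394\right)^{2} = 582^{2} = 338724$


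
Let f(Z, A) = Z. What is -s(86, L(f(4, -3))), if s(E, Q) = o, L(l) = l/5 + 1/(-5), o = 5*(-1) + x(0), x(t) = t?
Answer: 5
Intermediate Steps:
o = -5 (o = 5*(-1) + 0 = -5 + 0 = -5)
L(l) = -1/5 + l/5 (L(l) = l*(1/5) + 1*(-1/5) = l/5 - 1/5 = -1/5 + l/5)
s(E, Q) = -5
-s(86, L(f(4, -3))) = -1*(-5) = 5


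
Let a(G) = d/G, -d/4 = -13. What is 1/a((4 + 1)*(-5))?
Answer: -25/52 ≈ -0.48077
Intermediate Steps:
d = 52 (d = -4*(-13) = 52)
a(G) = 52/G
1/a((4 + 1)*(-5)) = 1/(52/(((4 + 1)*(-5)))) = 1/(52/((5*(-5)))) = 1/(52/(-25)) = 1/(52*(-1/25)) = 1/(-52/25) = -25/52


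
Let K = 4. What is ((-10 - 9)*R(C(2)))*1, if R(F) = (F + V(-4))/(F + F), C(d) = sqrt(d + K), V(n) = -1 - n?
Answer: -19/2 - 19*sqrt(6)/4 ≈ -21.135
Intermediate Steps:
C(d) = sqrt(4 + d) (C(d) = sqrt(d + 4) = sqrt(4 + d))
R(F) = (3 + F)/(2*F) (R(F) = (F + (-1 - 1*(-4)))/(F + F) = (F + (-1 + 4))/((2*F)) = (F + 3)*(1/(2*F)) = (3 + F)*(1/(2*F)) = (3 + F)/(2*F))
((-10 - 9)*R(C(2)))*1 = ((-10 - 9)*((3 + sqrt(4 + 2))/(2*(sqrt(4 + 2)))))*1 = -19*(3 + sqrt(6))/(2*(sqrt(6)))*1 = -19*sqrt(6)/6*(3 + sqrt(6))/2*1 = -19*sqrt(6)*(3 + sqrt(6))/12*1 = -19*sqrt(6)*(3 + sqrt(6))/12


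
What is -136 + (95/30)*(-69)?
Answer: -709/2 ≈ -354.50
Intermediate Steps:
-136 + (95/30)*(-69) = -136 + (95*(1/30))*(-69) = -136 + (19/6)*(-69) = -136 - 437/2 = -709/2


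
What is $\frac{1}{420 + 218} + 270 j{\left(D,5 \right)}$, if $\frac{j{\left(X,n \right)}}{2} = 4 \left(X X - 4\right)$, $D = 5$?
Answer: $\frac{28939681}{638} \approx 45360.0$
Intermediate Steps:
$j{\left(X,n \right)} = -32 + 8 X^{2}$ ($j{\left(X,n \right)} = 2 \cdot 4 \left(X X - 4\right) = 2 \cdot 4 \left(X^{2} - 4\right) = 2 \cdot 4 \left(-4 + X^{2}\right) = 2 \left(-16 + 4 X^{2}\right) = -32 + 8 X^{2}$)
$\frac{1}{420 + 218} + 270 j{\left(D,5 \right)} = \frac{1}{420 + 218} + 270 \left(-32 + 8 \cdot 5^{2}\right) = \frac{1}{638} + 270 \left(-32 + 8 \cdot 25\right) = \frac{1}{638} + 270 \left(-32 + 200\right) = \frac{1}{638} + 270 \cdot 168 = \frac{1}{638} + 45360 = \frac{28939681}{638}$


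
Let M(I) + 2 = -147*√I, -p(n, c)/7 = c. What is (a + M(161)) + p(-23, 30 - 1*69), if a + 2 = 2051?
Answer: 2320 - 147*√161 ≈ 454.78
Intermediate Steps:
p(n, c) = -7*c
a = 2049 (a = -2 + 2051 = 2049)
M(I) = -2 - 147*√I
(a + M(161)) + p(-23, 30 - 1*69) = (2049 + (-2 - 147*√161)) - 7*(30 - 1*69) = (2047 - 147*√161) - 7*(30 - 69) = (2047 - 147*√161) - 7*(-39) = (2047 - 147*√161) + 273 = 2320 - 147*√161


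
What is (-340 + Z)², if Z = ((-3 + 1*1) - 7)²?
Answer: 67081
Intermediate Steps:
Z = 81 (Z = ((-3 + 1) - 7)² = (-2 - 7)² = (-9)² = 81)
(-340 + Z)² = (-340 + 81)² = (-259)² = 67081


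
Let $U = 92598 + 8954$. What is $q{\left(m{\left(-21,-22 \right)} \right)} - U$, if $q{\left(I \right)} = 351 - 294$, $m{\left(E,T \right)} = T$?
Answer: $-101495$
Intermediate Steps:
$U = 101552$
$q{\left(I \right)} = 57$ ($q{\left(I \right)} = 351 - 294 = 57$)
$q{\left(m{\left(-21,-22 \right)} \right)} - U = 57 - 101552 = -101495$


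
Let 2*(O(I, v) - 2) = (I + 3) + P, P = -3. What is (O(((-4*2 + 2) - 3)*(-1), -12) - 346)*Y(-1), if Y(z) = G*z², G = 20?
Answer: -6790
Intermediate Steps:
Y(z) = 20*z²
O(I, v) = 2 + I/2 (O(I, v) = 2 + ((I + 3) - 3)/2 = 2 + ((3 + I) - 3)/2 = 2 + I/2)
(O(((-4*2 + 2) - 3)*(-1), -12) - 346)*Y(-1) = ((2 + (((-4*2 + 2) - 3)*(-1))/2) - 346)*(20*(-1)²) = ((2 + (((-8 + 2) - 3)*(-1))/2) - 346)*(20*1) = ((2 + ((-6 - 3)*(-1))/2) - 346)*20 = ((2 + (-9*(-1))/2) - 346)*20 = ((2 + (½)*9) - 346)*20 = ((2 + 9/2) - 346)*20 = (13/2 - 346)*20 = -679/2*20 = -6790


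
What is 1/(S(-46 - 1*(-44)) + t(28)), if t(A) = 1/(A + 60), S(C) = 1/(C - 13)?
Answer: -1320/73 ≈ -18.082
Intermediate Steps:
S(C) = 1/(-13 + C)
t(A) = 1/(60 + A)
1/(S(-46 - 1*(-44)) + t(28)) = 1/(1/(-13 + (-46 - 1*(-44))) + 1/(60 + 28)) = 1/(1/(-13 + (-46 + 44)) + 1/88) = 1/(1/(-13 - 2) + 1/88) = 1/(1/(-15) + 1/88) = 1/(-1/15 + 1/88) = 1/(-73/1320) = -1320/73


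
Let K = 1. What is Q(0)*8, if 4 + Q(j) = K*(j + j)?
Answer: -32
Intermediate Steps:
Q(j) = -4 + 2*j (Q(j) = -4 + 1*(j + j) = -4 + 1*(2*j) = -4 + 2*j)
Q(0)*8 = (-4 + 2*0)*8 = (-4 + 0)*8 = -4*8 = -32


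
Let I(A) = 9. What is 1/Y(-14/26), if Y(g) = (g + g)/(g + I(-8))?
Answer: -55/7 ≈ -7.8571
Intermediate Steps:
Y(g) = 2*g/(9 + g) (Y(g) = (g + g)/(g + 9) = (2*g)/(9 + g) = 2*g/(9 + g))
1/Y(-14/26) = 1/(2*(-14/26)/(9 - 14/26)) = 1/(2*(-14*1/26)/(9 - 14*1/26)) = 1/(2*(-7/13)/(9 - 7/13)) = 1/(2*(-7/13)/(110/13)) = 1/(2*(-7/13)*(13/110)) = 1/(-7/55) = -55/7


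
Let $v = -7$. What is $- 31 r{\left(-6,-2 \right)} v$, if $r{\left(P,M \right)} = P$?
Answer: $-1302$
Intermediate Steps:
$- 31 r{\left(-6,-2 \right)} v = \left(-31\right) \left(-6\right) \left(-7\right) = 186 \left(-7\right) = -1302$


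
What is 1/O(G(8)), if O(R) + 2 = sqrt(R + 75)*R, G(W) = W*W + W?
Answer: 1/381022 + 126*sqrt(3)/190511 ≈ 0.0011482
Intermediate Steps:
G(W) = W + W**2 (G(W) = W**2 + W = W + W**2)
O(R) = -2 + R*sqrt(75 + R) (O(R) = -2 + sqrt(R + 75)*R = -2 + sqrt(75 + R)*R = -2 + R*sqrt(75 + R))
1/O(G(8)) = 1/(-2 + (8*(1 + 8))*sqrt(75 + 8*(1 + 8))) = 1/(-2 + (8*9)*sqrt(75 + 8*9)) = 1/(-2 + 72*sqrt(75 + 72)) = 1/(-2 + 72*sqrt(147)) = 1/(-2 + 72*(7*sqrt(3))) = 1/(-2 + 504*sqrt(3))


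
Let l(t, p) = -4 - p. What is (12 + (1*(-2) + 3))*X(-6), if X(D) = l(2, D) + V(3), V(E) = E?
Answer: 65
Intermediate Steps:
X(D) = -1 - D (X(D) = (-4 - D) + 3 = -1 - D)
(12 + (1*(-2) + 3))*X(-6) = (12 + (1*(-2) + 3))*(-1 - 1*(-6)) = (12 + (-2 + 3))*(-1 + 6) = (12 + 1)*5 = 13*5 = 65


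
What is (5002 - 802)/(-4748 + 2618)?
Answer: -140/71 ≈ -1.9718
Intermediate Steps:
(5002 - 802)/(-4748 + 2618) = 4200/(-2130) = 4200*(-1/2130) = -140/71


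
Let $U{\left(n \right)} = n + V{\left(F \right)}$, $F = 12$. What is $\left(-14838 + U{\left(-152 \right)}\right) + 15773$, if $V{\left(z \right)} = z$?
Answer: $795$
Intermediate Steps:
$U{\left(n \right)} = 12 + n$ ($U{\left(n \right)} = n + 12 = 12 + n$)
$\left(-14838 + U{\left(-152 \right)}\right) + 15773 = \left(-14838 + \left(12 - 152\right)\right) + 15773 = \left(-14838 - 140\right) + 15773 = -14978 + 15773 = 795$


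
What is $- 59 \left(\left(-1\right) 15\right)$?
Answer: $885$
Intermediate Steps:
$- 59 \left(\left(-1\right) 15\right) = \left(-59\right) \left(-15\right) = 885$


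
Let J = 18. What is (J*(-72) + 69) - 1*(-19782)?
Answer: 18555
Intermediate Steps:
(J*(-72) + 69) - 1*(-19782) = (18*(-72) + 69) - 1*(-19782) = (-1296 + 69) + 19782 = -1227 + 19782 = 18555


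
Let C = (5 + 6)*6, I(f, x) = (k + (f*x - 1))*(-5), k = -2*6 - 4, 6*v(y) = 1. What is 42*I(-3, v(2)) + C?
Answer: 3741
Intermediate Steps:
v(y) = ⅙ (v(y) = (⅙)*1 = ⅙)
k = -16 (k = -12 - 4 = -16)
I(f, x) = 85 - 5*f*x (I(f, x) = (-16 + (f*x - 1))*(-5) = (-16 + (-1 + f*x))*(-5) = (-17 + f*x)*(-5) = 85 - 5*f*x)
C = 66 (C = 11*6 = 66)
42*I(-3, v(2)) + C = 42*(85 - 5*(-3)*⅙) + 66 = 42*(85 + 5/2) + 66 = 42*(175/2) + 66 = 3675 + 66 = 3741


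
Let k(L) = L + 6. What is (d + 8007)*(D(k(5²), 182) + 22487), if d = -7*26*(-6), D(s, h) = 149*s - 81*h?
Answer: 112500036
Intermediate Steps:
k(L) = 6 + L
D(s, h) = -81*h + 149*s
d = 1092 (d = -182*(-6) = 1092)
(d + 8007)*(D(k(5²), 182) + 22487) = (1092 + 8007)*((-81*182 + 149*(6 + 5²)) + 22487) = 9099*((-14742 + 149*(6 + 25)) + 22487) = 9099*((-14742 + 149*31) + 22487) = 9099*((-14742 + 4619) + 22487) = 9099*(-10123 + 22487) = 9099*12364 = 112500036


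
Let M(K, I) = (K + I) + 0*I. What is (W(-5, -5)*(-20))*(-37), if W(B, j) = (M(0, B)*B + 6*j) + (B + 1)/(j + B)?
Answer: -3404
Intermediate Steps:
M(K, I) = I + K (M(K, I) = (I + K) + 0 = I + K)
W(B, j) = B**2 + 6*j + (1 + B)/(B + j) (W(B, j) = ((B + 0)*B + 6*j) + (B + 1)/(j + B) = (B*B + 6*j) + (1 + B)/(B + j) = (B**2 + 6*j) + (1 + B)/(B + j) = B**2 + 6*j + (1 + B)/(B + j))
(W(-5, -5)*(-20))*(-37) = (((1 - 5 + (-5)**3 + 6*(-5)**2 - 5*(-5)**2 + 6*(-5)*(-5))/(-5 - 5))*(-20))*(-37) = (((1 - 5 - 125 + 6*25 - 5*25 + 150)/(-10))*(-20))*(-37) = (-(1 - 5 - 125 + 150 - 125 + 150)/10*(-20))*(-37) = (-1/10*46*(-20))*(-37) = -23/5*(-20)*(-37) = 92*(-37) = -3404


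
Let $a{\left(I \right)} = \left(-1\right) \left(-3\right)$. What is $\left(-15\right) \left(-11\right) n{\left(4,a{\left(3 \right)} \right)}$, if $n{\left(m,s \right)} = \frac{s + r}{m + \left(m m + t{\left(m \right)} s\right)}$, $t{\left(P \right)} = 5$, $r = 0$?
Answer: $\frac{99}{7} \approx 14.143$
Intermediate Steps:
$a{\left(I \right)} = 3$
$n{\left(m,s \right)} = \frac{s}{m + m^{2} + 5 s}$ ($n{\left(m,s \right)} = \frac{s + 0}{m + \left(m m + 5 s\right)} = \frac{s}{m + \left(m^{2} + 5 s\right)} = \frac{s}{m + m^{2} + 5 s}$)
$\left(-15\right) \left(-11\right) n{\left(4,a{\left(3 \right)} \right)} = \left(-15\right) \left(-11\right) \frac{3}{4 + 4^{2} + 5 \cdot 3} = 165 \frac{3}{4 + 16 + 15} = 165 \cdot \frac{3}{35} = \frac{99}{7}$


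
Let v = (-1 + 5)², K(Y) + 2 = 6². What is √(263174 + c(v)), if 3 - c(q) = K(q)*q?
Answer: √262633 ≈ 512.48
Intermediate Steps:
K(Y) = 34 (K(Y) = -2 + 6² = -2 + 36 = 34)
v = 16 (v = 4² = 16)
c(q) = 3 - 34*q
√(263174 + c(v)) = √(263174 + (3 - 34*16)) = √(263174 + (3 - 544)) = √(263174 - 541) = √262633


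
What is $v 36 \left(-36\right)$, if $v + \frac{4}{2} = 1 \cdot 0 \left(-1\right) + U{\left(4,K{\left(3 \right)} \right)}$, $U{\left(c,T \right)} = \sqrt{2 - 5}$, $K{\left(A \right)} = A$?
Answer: $2592 - 1296 i \sqrt{3} \approx 2592.0 - 2244.7 i$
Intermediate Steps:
$U{\left(c,T \right)} = i \sqrt{3}$ ($U{\left(c,T \right)} = \sqrt{-3} = i \sqrt{3}$)
$v = -2 + i \sqrt{3}$ ($v = -2 + \left(1 \cdot 0 \left(-1\right) + i \sqrt{3}\right) = -2 + \left(1 \cdot 0 + i \sqrt{3}\right) = -2 + \left(0 + i \sqrt{3}\right) = -2 + i \sqrt{3} \approx -2.0 + 1.732 i$)
$v 36 \left(-36\right) = \left(-2 + i \sqrt{3}\right) 36 \left(-36\right) = \left(-72 + 36 i \sqrt{3}\right) \left(-36\right) = 2592 - 1296 i \sqrt{3}$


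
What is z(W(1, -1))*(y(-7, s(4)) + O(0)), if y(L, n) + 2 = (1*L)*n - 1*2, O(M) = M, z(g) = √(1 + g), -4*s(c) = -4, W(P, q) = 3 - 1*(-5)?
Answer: -33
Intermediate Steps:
W(P, q) = 8 (W(P, q) = 3 + 5 = 8)
s(c) = 1 (s(c) = -¼*(-4) = 1)
y(L, n) = -4 + L*n (y(L, n) = -2 + ((1*L)*n - 1*2) = -2 + (L*n - 2) = -2 + (-2 + L*n) = -4 + L*n)
z(W(1, -1))*(y(-7, s(4)) + O(0)) = √(1 + 8)*((-4 - 7*1) + 0) = √9*((-4 - 7) + 0) = 3*(-11 + 0) = 3*(-11) = -33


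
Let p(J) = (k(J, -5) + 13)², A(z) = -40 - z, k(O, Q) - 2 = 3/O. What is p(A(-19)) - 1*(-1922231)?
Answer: 94200135/49 ≈ 1.9225e+6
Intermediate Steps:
k(O, Q) = 2 + 3/O
p(J) = (15 + 3/J)² (p(J) = ((2 + 3/J) + 13)² = (15 + 3/J)²)
p(A(-19)) - 1*(-1922231) = 9*(1 + 5*(-40 - 1*(-19)))²/(-40 - 1*(-19))² - 1*(-1922231) = 9*(1 + 5*(-40 + 19))²/(-40 + 19)² + 1922231 = 9*(1 + 5*(-21))²/(-21)² + 1922231 = 9*(1/441)*(1 - 105)² + 1922231 = 9*(1/441)*(-104)² + 1922231 = 9*(1/441)*10816 + 1922231 = 10816/49 + 1922231 = 94200135/49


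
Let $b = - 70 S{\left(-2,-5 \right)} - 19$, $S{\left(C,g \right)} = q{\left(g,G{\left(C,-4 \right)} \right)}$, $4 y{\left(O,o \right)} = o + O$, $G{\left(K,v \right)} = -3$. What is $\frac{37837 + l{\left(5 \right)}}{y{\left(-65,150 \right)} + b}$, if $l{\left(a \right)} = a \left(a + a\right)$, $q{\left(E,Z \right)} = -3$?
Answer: $\frac{50516}{283} \approx 178.5$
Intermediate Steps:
$y{\left(O,o \right)} = \frac{O}{4} + \frac{o}{4}$ ($y{\left(O,o \right)} = \frac{o + O}{4} = \frac{O + o}{4} = \frac{O}{4} + \frac{o}{4}$)
$S{\left(C,g \right)} = -3$
$l{\left(a \right)} = 2 a^{2}$ ($l{\left(a \right)} = a 2 a = 2 a^{2}$)
$b = 191$ ($b = \left(-70\right) \left(-3\right) - 19 = 210 - 19 = 191$)
$\frac{37837 + l{\left(5 \right)}}{y{\left(-65,150 \right)} + b} = \frac{37837 + 2 \cdot 5^{2}}{\left(\frac{1}{4} \left(-65\right) + \frac{1}{4} \cdot 150\right) + 191} = \frac{37837 + 2 \cdot 25}{\left(- \frac{65}{4} + \frac{75}{2}\right) + 191} = \frac{37837 + 50}{\frac{85}{4} + 191} = \frac{37887}{\frac{849}{4}} = 37887 \cdot \frac{4}{849} = \frac{50516}{283}$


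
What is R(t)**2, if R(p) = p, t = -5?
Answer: 25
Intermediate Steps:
R(t)**2 = (-5)**2 = 25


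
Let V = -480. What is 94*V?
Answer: -45120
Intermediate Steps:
94*V = 94*(-480) = -45120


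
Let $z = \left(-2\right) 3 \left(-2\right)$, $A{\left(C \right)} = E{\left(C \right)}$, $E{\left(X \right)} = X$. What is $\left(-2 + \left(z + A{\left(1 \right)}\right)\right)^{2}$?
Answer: $121$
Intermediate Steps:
$A{\left(C \right)} = C$
$z = 12$ ($z = \left(-6\right) \left(-2\right) = 12$)
$\left(-2 + \left(z + A{\left(1 \right)}\right)\right)^{2} = \left(-2 + \left(12 + 1\right)\right)^{2} = \left(-2 + 13\right)^{2} = 11^{2} = 121$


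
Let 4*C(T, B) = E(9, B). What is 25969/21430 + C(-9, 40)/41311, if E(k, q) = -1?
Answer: 2145600003/1770589460 ≈ 1.2118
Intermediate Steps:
C(T, B) = -¼ (C(T, B) = (¼)*(-1) = -¼)
25969/21430 + C(-9, 40)/41311 = 25969/21430 - ¼/41311 = 25969*(1/21430) - ¼*1/41311 = 25969/21430 - 1/165244 = 2145600003/1770589460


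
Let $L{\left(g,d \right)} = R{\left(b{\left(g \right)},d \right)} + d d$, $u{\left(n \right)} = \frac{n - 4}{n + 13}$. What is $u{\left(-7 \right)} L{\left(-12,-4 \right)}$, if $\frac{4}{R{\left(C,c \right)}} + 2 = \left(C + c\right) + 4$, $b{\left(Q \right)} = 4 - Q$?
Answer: $- \frac{209}{7} \approx -29.857$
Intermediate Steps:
$u{\left(n \right)} = \frac{-4 + n}{13 + n}$
$R{\left(C,c \right)} = \frac{4}{2 + C + c}$ ($R{\left(C,c \right)} = \frac{4}{-2 + \left(\left(C + c\right) + 4\right)} = \frac{4}{-2 + \left(4 + C + c\right)} = \frac{4}{2 + C + c}$)
$L{\left(g,d \right)} = d^{2} + \frac{4}{6 + d - g}$ ($L{\left(g,d \right)} = \frac{4}{2 - \left(-4 + g\right) + d} + d d = \frac{4}{6 + d - g} + d^{2} = d^{2} + \frac{4}{6 + d - g}$)
$u{\left(-7 \right)} L{\left(-12,-4 \right)} = \frac{-4 - 7}{13 - 7} \frac{4 + \left(-4\right)^{2} \left(6 - 4 - -12\right)}{6 - 4 - -12} = \frac{1}{6} \left(-11\right) \frac{4 + 16 \left(6 - 4 + 12\right)}{6 - 4 + 12} = \frac{1}{6} \left(-11\right) \frac{4 + 16 \cdot 14}{14} = - \frac{11 \frac{4 + 224}{14}}{6} = - \frac{11 \cdot \frac{1}{14} \cdot 228}{6} = \left(- \frac{11}{6}\right) \frac{114}{7} = - \frac{209}{7}$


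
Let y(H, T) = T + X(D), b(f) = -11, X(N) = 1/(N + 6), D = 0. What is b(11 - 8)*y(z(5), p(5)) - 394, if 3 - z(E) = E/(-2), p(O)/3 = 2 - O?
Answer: -1781/6 ≈ -296.83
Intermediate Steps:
X(N) = 1/(6 + N)
p(O) = 6 - 3*O (p(O) = 3*(2 - O) = 6 - 3*O)
z(E) = 3 + E/2 (z(E) = 3 - E/(-2) = 3 - E*(-1)/2 = 3 - (-1)*E/2 = 3 + E/2)
y(H, T) = ⅙ + T (y(H, T) = T + 1/(6 + 0) = T + 1/6 = T + ⅙ = ⅙ + T)
b(11 - 8)*y(z(5), p(5)) - 394 = -11*(⅙ + (6 - 3*5)) - 394 = -11*(⅙ + (6 - 15)) - 394 = -11*(⅙ - 9) - 394 = -11*(-53/6) - 394 = 583/6 - 394 = -1781/6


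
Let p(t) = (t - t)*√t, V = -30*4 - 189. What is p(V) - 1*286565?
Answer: -286565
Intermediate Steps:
V = -309 (V = -120 - 189 = -309)
p(t) = 0 (p(t) = 0*√t = 0)
p(V) - 1*286565 = 0 - 1*286565 = 0 - 286565 = -286565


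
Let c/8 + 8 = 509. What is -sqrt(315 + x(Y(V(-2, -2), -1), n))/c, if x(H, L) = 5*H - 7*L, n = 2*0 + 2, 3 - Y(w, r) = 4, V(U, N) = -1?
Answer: -sqrt(74)/2004 ≈ -0.0042926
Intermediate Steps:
Y(w, r) = -1 (Y(w, r) = 3 - 1*4 = 3 - 4 = -1)
c = 4008 (c = -64 + 8*509 = -64 + 4072 = 4008)
n = 2 (n = 0 + 2 = 2)
x(H, L) = -7*L + 5*H
-sqrt(315 + x(Y(V(-2, -2), -1), n))/c = -sqrt(315 + (-7*2 + 5*(-1)))/4008 = -sqrt(315 + (-14 - 5))/4008 = -sqrt(315 - 19)/4008 = -sqrt(296)/4008 = -2*sqrt(74)/4008 = -sqrt(74)/2004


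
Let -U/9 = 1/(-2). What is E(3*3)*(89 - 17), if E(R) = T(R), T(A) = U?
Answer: 324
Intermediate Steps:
U = 9/2 (U = -9/(-2) = -9*(-1/2) = 9/2 ≈ 4.5000)
T(A) = 9/2
E(R) = 9/2
E(3*3)*(89 - 17) = 9*(89 - 17)/2 = (9/2)*72 = 324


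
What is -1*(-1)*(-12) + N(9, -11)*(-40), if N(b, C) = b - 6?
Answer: -132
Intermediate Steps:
N(b, C) = -6 + b
-1*(-1)*(-12) + N(9, -11)*(-40) = -1*(-1)*(-12) + (-6 + 9)*(-40) = 1*(-12) + 3*(-40) = -12 - 120 = -132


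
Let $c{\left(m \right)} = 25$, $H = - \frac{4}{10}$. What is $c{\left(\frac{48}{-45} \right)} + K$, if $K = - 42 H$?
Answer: $\frac{209}{5} \approx 41.8$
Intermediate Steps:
$H = - \frac{2}{5}$ ($H = \left(-4\right) \frac{1}{10} = - \frac{2}{5} \approx -0.4$)
$K = \frac{84}{5}$ ($K = \left(-42\right) \left(- \frac{2}{5}\right) = \frac{84}{5} \approx 16.8$)
$c{\left(\frac{48}{-45} \right)} + K = 25 + \frac{84}{5} = \frac{209}{5}$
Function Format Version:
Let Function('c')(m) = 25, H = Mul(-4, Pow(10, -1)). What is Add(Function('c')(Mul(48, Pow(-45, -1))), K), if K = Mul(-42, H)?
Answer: Rational(209, 5) ≈ 41.800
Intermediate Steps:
H = Rational(-2, 5) (H = Mul(-4, Rational(1, 10)) = Rational(-2, 5) ≈ -0.40000)
K = Rational(84, 5) (K = Mul(-42, Rational(-2, 5)) = Rational(84, 5) ≈ 16.800)
Add(Function('c')(Mul(48, Pow(-45, -1))), K) = Add(25, Rational(84, 5)) = Rational(209, 5)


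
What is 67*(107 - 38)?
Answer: 4623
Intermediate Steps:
67*(107 - 38) = 67*69 = 4623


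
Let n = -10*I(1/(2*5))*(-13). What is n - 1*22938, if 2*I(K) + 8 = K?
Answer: -46903/2 ≈ -23452.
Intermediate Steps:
I(K) = -4 + K/2
n = -1027/2 (n = -10*(-4 + 1/(2*((2*5))))*(-13) = -10*(-4 + (½)/10)*(-13) = -10*(-4 + (½)*(⅒))*(-13) = -10*(-4 + 1/20)*(-13) = -10*(-79/20)*(-13) = (79/2)*(-13) = -1027/2 ≈ -513.50)
n - 1*22938 = -1027/2 - 1*22938 = -1027/2 - 22938 = -46903/2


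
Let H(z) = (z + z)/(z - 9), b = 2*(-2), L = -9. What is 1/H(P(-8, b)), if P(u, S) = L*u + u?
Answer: 55/128 ≈ 0.42969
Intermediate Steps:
b = -4
P(u, S) = -8*u (P(u, S) = -9*u + u = -8*u)
H(z) = 2*z/(-9 + z) (H(z) = (2*z)/(-9 + z) = 2*z/(-9 + z))
1/H(P(-8, b)) = 1/(2*(-8*(-8))/(-9 - 8*(-8))) = 1/(2*64/(-9 + 64)) = 1/(2*64/55) = 1/(2*64*(1/55)) = 1/(128/55) = 55/128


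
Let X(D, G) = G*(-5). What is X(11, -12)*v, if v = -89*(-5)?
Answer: 26700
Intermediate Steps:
X(D, G) = -5*G
v = 445
X(11, -12)*v = -5*(-12)*445 = 60*445 = 26700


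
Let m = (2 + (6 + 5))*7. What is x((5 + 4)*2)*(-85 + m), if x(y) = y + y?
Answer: 216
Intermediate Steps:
x(y) = 2*y
m = 91 (m = (2 + 11)*7 = 13*7 = 91)
x((5 + 4)*2)*(-85 + m) = (2*((5 + 4)*2))*(-85 + 91) = (2*(9*2))*6 = (2*18)*6 = 36*6 = 216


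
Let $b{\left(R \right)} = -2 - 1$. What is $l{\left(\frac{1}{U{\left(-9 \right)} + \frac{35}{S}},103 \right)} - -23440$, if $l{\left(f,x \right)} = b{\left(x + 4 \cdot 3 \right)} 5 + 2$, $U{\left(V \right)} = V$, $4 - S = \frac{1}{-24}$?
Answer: $23427$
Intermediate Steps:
$S = \frac{97}{24}$ ($S = 4 - \frac{1}{-24} = 4 - - \frac{1}{24} = 4 + \frac{1}{24} = \frac{97}{24} \approx 4.0417$)
$b{\left(R \right)} = -3$
$l{\left(f,x \right)} = -13$ ($l{\left(f,x \right)} = \left(-3\right) 5 + 2 = -15 + 2 = -13$)
$l{\left(\frac{1}{U{\left(-9 \right)} + \frac{35}{S}},103 \right)} - -23440 = -13 - -23440 = -13 + 23440 = 23427$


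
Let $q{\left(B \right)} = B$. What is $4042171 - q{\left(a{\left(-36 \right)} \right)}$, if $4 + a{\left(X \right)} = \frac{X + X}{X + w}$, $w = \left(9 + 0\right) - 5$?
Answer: $\frac{16168691}{4} \approx 4.0422 \cdot 10^{6}$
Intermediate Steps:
$w = 4$ ($w = 9 - 5 = 4$)
$a{\left(X \right)} = -4 + \frac{2 X}{4 + X}$ ($a{\left(X \right)} = -4 + \frac{X + X}{X + 4} = -4 + \frac{2 X}{4 + X}$)
$4042171 - q{\left(a{\left(-36 \right)} \right)} = 4042171 - \frac{2 \left(-8 - -36\right)}{4 - 36} = 4042171 - \frac{2 \left(-8 + 36\right)}{-32} = 4042171 - 2 \left(- \frac{1}{32}\right) 28 = 4042171 - - \frac{7}{4} = 4042171 + \frac{7}{4} = \frac{16168691}{4}$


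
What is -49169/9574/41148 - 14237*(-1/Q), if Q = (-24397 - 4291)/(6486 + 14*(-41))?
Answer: -2072407238649085/706354056936 ≈ -2933.9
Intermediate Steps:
Q = -3586/739 (Q = -28688/(6486 - 574) = -28688/5912 = -28688*1/5912 = -3586/739 ≈ -4.8525)
-49169/9574/41148 - 14237*(-1/Q) = -49169/9574/41148 - 14237/((-1*(-3586/739))) = -49169*1/9574*(1/41148) - 14237/3586/739 = -49169/9574*1/41148 - 14237*739/3586 = -49169/393950952 - 10521143/3586 = -2072407238649085/706354056936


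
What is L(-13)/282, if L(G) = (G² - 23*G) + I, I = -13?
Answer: 455/282 ≈ 1.6135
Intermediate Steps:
L(G) = -13 + G² - 23*G (L(G) = (G² - 23*G) - 13 = -13 + G² - 23*G)
L(-13)/282 = (-13 + (-13)² - 23*(-13))/282 = (-13 + 169 + 299)*(1/282) = 455*(1/282) = 455/282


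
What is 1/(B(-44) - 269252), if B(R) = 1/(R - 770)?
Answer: -814/219171129 ≈ -3.7140e-6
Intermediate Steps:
B(R) = 1/(-770 + R)
1/(B(-44) - 269252) = 1/(1/(-770 - 44) - 269252) = 1/(1/(-814) - 269252) = 1/(-1/814 - 269252) = 1/(-219171129/814) = -814/219171129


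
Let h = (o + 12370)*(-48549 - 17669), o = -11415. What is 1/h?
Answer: -1/63238190 ≈ -1.5813e-8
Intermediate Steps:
h = -63238190 (h = (-11415 + 12370)*(-48549 - 17669) = 955*(-66218) = -63238190)
1/h = 1/(-63238190) = -1/63238190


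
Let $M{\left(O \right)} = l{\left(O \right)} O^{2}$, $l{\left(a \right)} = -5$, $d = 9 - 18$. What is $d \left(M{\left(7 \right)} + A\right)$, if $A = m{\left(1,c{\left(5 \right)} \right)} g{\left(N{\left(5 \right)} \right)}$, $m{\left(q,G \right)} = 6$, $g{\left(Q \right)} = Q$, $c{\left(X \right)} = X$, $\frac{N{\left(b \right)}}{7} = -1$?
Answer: $2583$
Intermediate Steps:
$d = -9$
$N{\left(b \right)} = -7$ ($N{\left(b \right)} = 7 \left(-1\right) = -7$)
$M{\left(O \right)} = - 5 O^{2}$
$A = -42$ ($A = 6 \left(-7\right) = -42$)
$d \left(M{\left(7 \right)} + A\right) = - 9 \left(- 5 \cdot 7^{2} - 42\right) = - 9 \left(\left(-5\right) 49 - 42\right) = - 9 \left(-245 - 42\right) = \left(-9\right) \left(-287\right) = 2583$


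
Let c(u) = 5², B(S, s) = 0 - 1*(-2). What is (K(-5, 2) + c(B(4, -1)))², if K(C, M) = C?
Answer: 400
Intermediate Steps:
B(S, s) = 2 (B(S, s) = 0 + 2 = 2)
c(u) = 25
(K(-5, 2) + c(B(4, -1)))² = (-5 + 25)² = 20² = 400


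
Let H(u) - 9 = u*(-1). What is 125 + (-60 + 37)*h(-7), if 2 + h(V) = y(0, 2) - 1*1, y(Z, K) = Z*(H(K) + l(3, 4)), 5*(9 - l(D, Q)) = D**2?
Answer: 194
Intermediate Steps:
l(D, Q) = 9 - D**2/5
H(u) = 9 - u (H(u) = 9 + u*(-1) = 9 - u)
y(Z, K) = Z*(81/5 - K) (y(Z, K) = Z*((9 - K) + (9 - 1/5*3**2)) = Z*((9 - K) + (9 - 1/5*9)) = Z*((9 - K) + (9 - 9/5)) = Z*((9 - K) + 36/5) = Z*(81/5 - K))
h(V) = -3 (h(V) = -2 + ((1/5)*0*(81 - 5*2) - 1*1) = -2 + ((1/5)*0*(81 - 10) - 1) = -2 + ((1/5)*0*71 - 1) = -2 + (0 - 1) = -2 - 1 = -3)
125 + (-60 + 37)*h(-7) = 125 + (-60 + 37)*(-3) = 125 - 23*(-3) = 125 + 69 = 194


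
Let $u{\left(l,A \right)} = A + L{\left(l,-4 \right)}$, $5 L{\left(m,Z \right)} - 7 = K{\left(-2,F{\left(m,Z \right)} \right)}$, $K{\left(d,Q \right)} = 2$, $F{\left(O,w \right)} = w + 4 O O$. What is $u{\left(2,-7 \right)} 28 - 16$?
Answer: $- \frac{808}{5} \approx -161.6$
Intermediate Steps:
$F{\left(O,w \right)} = w + 4 O^{2}$
$L{\left(m,Z \right)} = \frac{9}{5}$ ($L{\left(m,Z \right)} = \frac{7}{5} + \frac{1}{5} \cdot 2 = \frac{7}{5} + \frac{2}{5} = \frac{9}{5}$)
$u{\left(l,A \right)} = \frac{9}{5} + A$ ($u{\left(l,A \right)} = A + \frac{9}{5} = \frac{9}{5} + A$)
$u{\left(2,-7 \right)} 28 - 16 = \left(\frac{9}{5} - 7\right) 28 - 16 = \left(- \frac{26}{5}\right) 28 - 16 = - \frac{728}{5} - 16 = - \frac{808}{5}$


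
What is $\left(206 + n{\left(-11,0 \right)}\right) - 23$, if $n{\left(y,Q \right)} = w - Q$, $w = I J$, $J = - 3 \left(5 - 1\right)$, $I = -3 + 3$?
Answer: $183$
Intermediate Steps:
$I = 0$
$J = -12$ ($J = \left(-3\right) 4 = -12$)
$w = 0$ ($w = 0 \left(-12\right) = 0$)
$n{\left(y,Q \right)} = - Q$ ($n{\left(y,Q \right)} = 0 - Q = - Q$)
$\left(206 + n{\left(-11,0 \right)}\right) - 23 = \left(206 - 0\right) - 23 = \left(206 + 0\right) - 23 = 206 - 23 = 183$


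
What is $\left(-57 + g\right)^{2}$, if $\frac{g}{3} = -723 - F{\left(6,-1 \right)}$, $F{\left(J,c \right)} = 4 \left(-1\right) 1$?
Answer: $4901796$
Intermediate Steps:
$F{\left(J,c \right)} = -4$ ($F{\left(J,c \right)} = \left(-4\right) 1 = -4$)
$g = -2157$ ($g = 3 \left(-723 - -4\right) = 3 \left(-723 + 4\right) = 3 \left(-719\right) = -2157$)
$\left(-57 + g\right)^{2} = \left(-57 - 2157\right)^{2} = \left(-2214\right)^{2} = 4901796$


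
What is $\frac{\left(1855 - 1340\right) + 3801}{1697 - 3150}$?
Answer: $- \frac{4316}{1453} \approx -2.9704$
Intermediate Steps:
$\frac{\left(1855 - 1340\right) + 3801}{1697 - 3150} = \frac{\left(1855 - 1340\right) + 3801}{-1453} = \left(515 + 3801\right) \left(- \frac{1}{1453}\right) = 4316 \left(- \frac{1}{1453}\right) = - \frac{4316}{1453}$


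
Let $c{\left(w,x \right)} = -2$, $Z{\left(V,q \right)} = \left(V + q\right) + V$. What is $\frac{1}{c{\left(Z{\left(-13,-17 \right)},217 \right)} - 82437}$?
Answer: $- \frac{1}{82439} \approx -1.213 \cdot 10^{-5}$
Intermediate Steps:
$Z{\left(V,q \right)} = q + 2 V$
$\frac{1}{c{\left(Z{\left(-13,-17 \right)},217 \right)} - 82437} = \frac{1}{-2 - 82437} = \frac{1}{-82439} = - \frac{1}{82439}$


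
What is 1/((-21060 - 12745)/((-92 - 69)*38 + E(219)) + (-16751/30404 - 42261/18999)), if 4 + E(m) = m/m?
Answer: 1178589564372/3238131125309 ≈ 0.36397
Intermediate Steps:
E(m) = -3 (E(m) = -4 + m/m = -4 + 1 = -3)
1/((-21060 - 12745)/((-92 - 69)*38 + E(219)) + (-16751/30404 - 42261/18999)) = 1/((-21060 - 12745)/((-92 - 69)*38 - 3) + (-16751/30404 - 42261/18999)) = 1/(-33805/(-161*38 - 3) + (-16751*1/30404 - 42261*1/18999)) = 1/(-33805/(-6118 - 3) + (-16751/30404 - 14087/6333)) = 1/(-33805/(-6121) - 534385231/192548532) = 1/(-33805*(-1/6121) - 534385231/192548532) = 1/(33805/6121 - 534385231/192548532) = 1/(3238131125309/1178589564372) = 1178589564372/3238131125309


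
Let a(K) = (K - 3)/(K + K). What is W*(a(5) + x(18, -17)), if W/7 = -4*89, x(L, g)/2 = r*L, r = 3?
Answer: -1348172/5 ≈ -2.6963e+5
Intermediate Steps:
x(L, g) = 6*L (x(L, g) = 2*(3*L) = 6*L)
a(K) = (-3 + K)/(2*K) (a(K) = (-3 + K)/((2*K)) = (-3 + K)*(1/(2*K)) = (-3 + K)/(2*K))
W = -2492 (W = 7*(-4*89) = 7*(-356) = -2492)
W*(a(5) + x(18, -17)) = -2492*((½)*(-3 + 5)/5 + 6*18) = -2492*((½)*(⅕)*2 + 108) = -2492*(⅕ + 108) = -2492*541/5 = -1348172/5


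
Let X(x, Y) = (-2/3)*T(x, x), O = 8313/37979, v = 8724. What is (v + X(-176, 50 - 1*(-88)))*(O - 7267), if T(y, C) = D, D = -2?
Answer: -44320156160/699 ≈ -6.3405e+7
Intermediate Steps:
O = 51/233 (O = 8313*(1/37979) = 51/233 ≈ 0.21888)
T(y, C) = -2
X(x, Y) = 4/3 (X(x, Y) = -2/3*(-2) = -2*⅓*(-2) = -⅔*(-2) = 4/3)
(v + X(-176, 50 - 1*(-88)))*(O - 7267) = (8724 + 4/3)*(51/233 - 7267) = (26176/3)*(-1693160/233) = -44320156160/699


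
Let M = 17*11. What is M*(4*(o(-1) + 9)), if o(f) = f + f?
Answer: 5236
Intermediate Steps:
o(f) = 2*f
M = 187
M*(4*(o(-1) + 9)) = 187*(4*(2*(-1) + 9)) = 187*(4*(-2 + 9)) = 187*(4*7) = 187*28 = 5236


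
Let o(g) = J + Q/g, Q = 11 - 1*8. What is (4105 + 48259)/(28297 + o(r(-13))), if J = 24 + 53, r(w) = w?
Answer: 680732/368859 ≈ 1.8455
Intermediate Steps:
Q = 3 (Q = 11 - 8 = 3)
J = 77
o(g) = 77 + 3/g
(4105 + 48259)/(28297 + o(r(-13))) = (4105 + 48259)/(28297 + (77 + 3/(-13))) = 52364/(28297 + (77 + 3*(-1/13))) = 52364/(28297 + (77 - 3/13)) = 52364/(28297 + 998/13) = 52364/(368859/13) = 52364*(13/368859) = 680732/368859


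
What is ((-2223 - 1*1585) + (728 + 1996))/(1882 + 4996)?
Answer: -542/3439 ≈ -0.15760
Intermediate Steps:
((-2223 - 1*1585) + (728 + 1996))/(1882 + 4996) = ((-2223 - 1585) + 2724)/6878 = (-3808 + 2724)*(1/6878) = -1084*1/6878 = -542/3439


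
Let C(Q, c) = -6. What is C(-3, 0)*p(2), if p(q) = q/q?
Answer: -6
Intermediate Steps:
p(q) = 1
C(-3, 0)*p(2) = -6*1 = -6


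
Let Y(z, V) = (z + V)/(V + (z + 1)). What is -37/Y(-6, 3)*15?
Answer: -370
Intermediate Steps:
Y(z, V) = (V + z)/(1 + V + z) (Y(z, V) = (V + z)/(V + (1 + z)) = (V + z)/(1 + V + z))
-37/Y(-6, 3)*15 = -37*(1 + 3 - 6)/(3 - 6)*15 = -37/(-3/(-2))*15 = -37/((-1/2*(-3)))*15 = -37/3/2*15 = -37*2/3*15 = -74/3*15 = -370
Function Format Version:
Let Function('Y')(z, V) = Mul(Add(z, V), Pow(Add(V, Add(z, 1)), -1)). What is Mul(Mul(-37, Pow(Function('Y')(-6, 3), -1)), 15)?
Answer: -370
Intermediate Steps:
Function('Y')(z, V) = Mul(Pow(Add(1, V, z), -1), Add(V, z)) (Function('Y')(z, V) = Mul(Add(V, z), Pow(Add(V, Add(1, z)), -1)) = Mul(Add(V, z), Pow(Add(1, V, z), -1)) = Mul(Pow(Add(1, V, z), -1), Add(V, z)))
Mul(Mul(-37, Pow(Function('Y')(-6, 3), -1)), 15) = Mul(Mul(-37, Pow(Mul(Pow(Add(1, 3, -6), -1), Add(3, -6)), -1)), 15) = Mul(Mul(-37, Pow(Mul(Pow(-2, -1), -3), -1)), 15) = Mul(Mul(-37, Pow(Mul(Rational(-1, 2), -3), -1)), 15) = Mul(Mul(-37, Pow(Rational(3, 2), -1)), 15) = Mul(Mul(-37, Rational(2, 3)), 15) = Mul(Rational(-74, 3), 15) = -370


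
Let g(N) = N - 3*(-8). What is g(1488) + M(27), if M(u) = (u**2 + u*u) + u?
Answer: 2997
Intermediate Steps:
M(u) = u + 2*u**2 (M(u) = (u**2 + u**2) + u = 2*u**2 + u = u + 2*u**2)
g(N) = 24 + N (g(N) = N - 1*(-24) = N + 24 = 24 + N)
g(1488) + M(27) = (24 + 1488) + 27*(1 + 2*27) = 1512 + 27*(1 + 54) = 1512 + 27*55 = 1512 + 1485 = 2997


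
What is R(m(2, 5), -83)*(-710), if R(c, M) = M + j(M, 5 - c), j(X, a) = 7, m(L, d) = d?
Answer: 53960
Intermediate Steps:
R(c, M) = 7 + M (R(c, M) = M + 7 = 7 + M)
R(m(2, 5), -83)*(-710) = (7 - 83)*(-710) = -76*(-710) = 53960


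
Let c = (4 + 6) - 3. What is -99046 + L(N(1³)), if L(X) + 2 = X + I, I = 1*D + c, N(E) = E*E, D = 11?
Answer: -99029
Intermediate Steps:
c = 7 (c = 10 - 3 = 7)
N(E) = E²
I = 18 (I = 1*11 + 7 = 11 + 7 = 18)
L(X) = 16 + X (L(X) = -2 + (X + 18) = -2 + (18 + X) = 16 + X)
-99046 + L(N(1³)) = -99046 + (16 + (1³)²) = -99046 + (16 + 1²) = -99046 + (16 + 1) = -99046 + 17 = -99029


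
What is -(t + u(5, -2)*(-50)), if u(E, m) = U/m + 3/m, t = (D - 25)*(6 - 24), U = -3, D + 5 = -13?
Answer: -774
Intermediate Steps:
D = -18 (D = -5 - 13 = -18)
t = 774 (t = (-18 - 25)*(6 - 24) = -43*(-18) = 774)
u(E, m) = 0 (u(E, m) = -3/m + 3/m = 0)
-(t + u(5, -2)*(-50)) = -(774 + 0*(-50)) = -(774 + 0) = -1*774 = -774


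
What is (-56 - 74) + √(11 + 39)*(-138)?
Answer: -130 - 690*√2 ≈ -1105.8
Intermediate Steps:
(-56 - 74) + √(11 + 39)*(-138) = -130 + √50*(-138) = -130 + (5*√2)*(-138) = -130 - 690*√2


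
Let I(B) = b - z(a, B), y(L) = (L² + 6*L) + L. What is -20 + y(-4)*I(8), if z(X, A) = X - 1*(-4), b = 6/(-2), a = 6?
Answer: 136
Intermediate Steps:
b = -3 (b = 6*(-½) = -3)
z(X, A) = 4 + X (z(X, A) = X + 4 = 4 + X)
y(L) = L² + 7*L
I(B) = -13 (I(B) = -3 - (4 + 6) = -3 - 1*10 = -3 - 10 = -13)
-20 + y(-4)*I(8) = -20 - 4*(7 - 4)*(-13) = -20 - 4*3*(-13) = -20 - 12*(-13) = -20 + 156 = 136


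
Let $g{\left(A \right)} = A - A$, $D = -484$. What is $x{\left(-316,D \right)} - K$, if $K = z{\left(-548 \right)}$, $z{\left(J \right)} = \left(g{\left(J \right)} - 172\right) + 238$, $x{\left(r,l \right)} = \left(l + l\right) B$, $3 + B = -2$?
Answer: $4774$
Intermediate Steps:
$B = -5$ ($B = -3 - 2 = -5$)
$x{\left(r,l \right)} = - 10 l$ ($x{\left(r,l \right)} = \left(l + l\right) \left(-5\right) = 2 l \left(-5\right) = - 10 l$)
$g{\left(A \right)} = 0$
$z{\left(J \right)} = 66$ ($z{\left(J \right)} = \left(0 - 172\right) + 238 = -172 + 238 = 66$)
$K = 66$
$x{\left(-316,D \right)} - K = \left(-10\right) \left(-484\right) - 66 = 4840 - 66 = 4774$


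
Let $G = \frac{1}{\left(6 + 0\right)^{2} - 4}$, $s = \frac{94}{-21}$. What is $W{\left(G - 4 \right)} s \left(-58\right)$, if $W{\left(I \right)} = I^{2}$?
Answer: $\frac{21983827}{5376} \approx 4089.3$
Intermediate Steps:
$s = - \frac{94}{21}$ ($s = 94 \left(- \frac{1}{21}\right) = - \frac{94}{21} \approx -4.4762$)
$G = \frac{1}{32}$ ($G = \frac{1}{6^{2} - 4} = \frac{1}{36 - 4} = \frac{1}{32} \approx 0.03125$)
$W{\left(G - 4 \right)} s \left(-58\right) = \left(\frac{1}{32} - 4\right)^{2} \left(- \frac{94}{21}\right) \left(-58\right) = \left(- \frac{127}{32}\right)^{2} \left(- \frac{94}{21}\right) \left(-58\right) = \frac{16129}{1024} \left(- \frac{94}{21}\right) \left(-58\right) = \left(- \frac{758063}{10752}\right) \left(-58\right) = \frac{21983827}{5376}$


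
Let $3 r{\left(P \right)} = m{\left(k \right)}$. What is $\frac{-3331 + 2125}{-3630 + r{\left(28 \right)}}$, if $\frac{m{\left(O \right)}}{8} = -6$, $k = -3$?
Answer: $\frac{603}{1823} \approx 0.33077$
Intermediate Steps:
$m{\left(O \right)} = -48$ ($m{\left(O \right)} = 8 \left(-6\right) = -48$)
$r{\left(P \right)} = -16$ ($r{\left(P \right)} = \frac{1}{3} \left(-48\right) = -16$)
$\frac{-3331 + 2125}{-3630 + r{\left(28 \right)}} = \frac{-3331 + 2125}{-3630 - 16} = - \frac{1206}{-3646} = \left(-1206\right) \left(- \frac{1}{3646}\right) = \frac{603}{1823}$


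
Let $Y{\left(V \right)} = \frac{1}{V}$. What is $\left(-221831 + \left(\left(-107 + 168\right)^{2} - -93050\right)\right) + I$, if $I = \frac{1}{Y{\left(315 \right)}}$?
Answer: $-124745$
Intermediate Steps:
$I = 315$ ($I = \frac{1}{\frac{1}{315}} = 315$)
$\left(-221831 + \left(\left(-107 + 168\right)^{2} - -93050\right)\right) + I = \left(-221831 + \left(\left(-107 + 168\right)^{2} - -93050\right)\right) + 315 = \left(-221831 + \left(61^{2} + 93050\right)\right) + 315 = \left(-221831 + \left(3721 + 93050\right)\right) + 315 = \left(-221831 + 96771\right) + 315 = -125060 + 315 = -124745$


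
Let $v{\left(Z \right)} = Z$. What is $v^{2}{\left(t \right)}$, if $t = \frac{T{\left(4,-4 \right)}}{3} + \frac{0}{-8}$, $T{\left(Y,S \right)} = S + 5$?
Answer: $\frac{1}{9} \approx 0.11111$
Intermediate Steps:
$T{\left(Y,S \right)} = 5 + S$
$t = \frac{1}{3}$ ($t = \frac{5 - 4}{3} + \frac{0}{-8} = 1 \cdot \frac{1}{3} + 0 \left(- \frac{1}{8}\right) = \frac{1}{3} + 0 = \frac{1}{3} \approx 0.33333$)
$v^{2}{\left(t \right)} = \left(\frac{1}{3}\right)^{2} = \frac{1}{9}$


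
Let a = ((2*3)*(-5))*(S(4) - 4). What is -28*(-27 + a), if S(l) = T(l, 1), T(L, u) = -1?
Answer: -3444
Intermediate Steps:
S(l) = -1
a = 150 (a = ((2*3)*(-5))*(-1 - 4) = (6*(-5))*(-5) = -30*(-5) = 150)
-28*(-27 + a) = -28*(-27 + 150) = -28*123 = -3444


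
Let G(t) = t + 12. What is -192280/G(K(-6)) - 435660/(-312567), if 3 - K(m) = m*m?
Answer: 20036510540/2187969 ≈ 9157.6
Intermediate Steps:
K(m) = 3 - m**2 (K(m) = 3 - m*m = 3 - m**2)
G(t) = 12 + t
-192280/G(K(-6)) - 435660/(-312567) = -192280/(12 + (3 - 1*(-6)**2)) - 435660/(-312567) = -192280/(12 + (3 - 1*36)) - 435660*(-1/312567) = -192280/(12 + (3 - 36)) + 145220/104189 = -192280/(12 - 33) + 145220/104189 = -192280/(-21) + 145220/104189 = -192280*(-1/21) + 145220/104189 = 192280/21 + 145220/104189 = 20036510540/2187969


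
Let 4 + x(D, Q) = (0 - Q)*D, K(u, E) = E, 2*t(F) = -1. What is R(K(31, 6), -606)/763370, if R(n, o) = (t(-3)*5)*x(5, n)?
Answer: 17/152674 ≈ 0.00011135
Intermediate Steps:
t(F) = -½ (t(F) = (½)*(-1) = -½)
x(D, Q) = -4 - D*Q (x(D, Q) = -4 + (0 - Q)*D = -4 + (-Q)*D = -4 - D*Q)
R(n, o) = 10 + 25*n/2 (R(n, o) = (-½*5)*(-4 - 1*5*n) = -5*(-4 - 5*n)/2 = 10 + 25*n/2)
R(K(31, 6), -606)/763370 = (10 + (25/2)*6)/763370 = (10 + 75)*(1/763370) = 85*(1/763370) = 17/152674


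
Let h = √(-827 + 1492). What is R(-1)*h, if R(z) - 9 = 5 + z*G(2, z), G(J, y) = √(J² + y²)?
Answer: √665*(14 - √5) ≈ 303.36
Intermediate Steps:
R(z) = 14 + z*√(4 + z²) (R(z) = 9 + (5 + z*√(2² + z²)) = 9 + (5 + z*√(4 + z²)) = 14 + z*√(4 + z²))
h = √665 ≈ 25.788
R(-1)*h = (14 - √(4 + (-1)²))*√665 = (14 - √(4 + 1))*√665 = (14 - √5)*√665 = √665*(14 - √5)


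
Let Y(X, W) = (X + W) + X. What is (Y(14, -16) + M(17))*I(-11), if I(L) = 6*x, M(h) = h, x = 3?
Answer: 522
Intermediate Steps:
Y(X, W) = W + 2*X (Y(X, W) = (W + X) + X = W + 2*X)
I(L) = 18 (I(L) = 6*3 = 18)
(Y(14, -16) + M(17))*I(-11) = ((-16 + 2*14) + 17)*18 = ((-16 + 28) + 17)*18 = (12 + 17)*18 = 29*18 = 522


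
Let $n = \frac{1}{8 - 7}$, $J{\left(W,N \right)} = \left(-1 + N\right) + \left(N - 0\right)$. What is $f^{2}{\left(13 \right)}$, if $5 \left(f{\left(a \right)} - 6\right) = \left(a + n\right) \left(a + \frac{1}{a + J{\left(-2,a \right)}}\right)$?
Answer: $\frac{651249}{361} \approx 1804.0$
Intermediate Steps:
$J{\left(W,N \right)} = -1 + 2 N$ ($J{\left(W,N \right)} = \left(-1 + N\right) + \left(N + 0\right) = \left(-1 + N\right) + N = -1 + 2 N$)
$n = 1$ ($n = 1^{-1} = 1$)
$f{\left(a \right)} = 6 + \frac{\left(1 + a\right) \left(a + \frac{1}{-1 + 3 a}\right)}{5}$ ($f{\left(a \right)} = 6 + \frac{\left(a + 1\right) \left(a + \frac{1}{a + \left(-1 + 2 a\right)}\right)}{5} = 6 + \frac{\left(1 + a\right) \left(a + \frac{1}{-1 + 3 a}\right)}{5}$)
$f^{2}{\left(13 \right)} = \left(\frac{-29 + 2 \cdot 13^{2} + 3 \cdot 13^{3} + 90 \cdot 13}{5 \left(-1 + 3 \cdot 13\right)}\right)^{2} = \left(\frac{-29 + 2 \cdot 169 + 3 \cdot 2197 + 1170}{5 \left(-1 + 39\right)}\right)^{2} = \left(\frac{-29 + 338 + 6591 + 1170}{5 \cdot 38}\right)^{2} = \left(\frac{1}{5} \cdot \frac{1}{38} \cdot 8070\right)^{2} = \left(\frac{807}{19}\right)^{2} = \frac{651249}{361}$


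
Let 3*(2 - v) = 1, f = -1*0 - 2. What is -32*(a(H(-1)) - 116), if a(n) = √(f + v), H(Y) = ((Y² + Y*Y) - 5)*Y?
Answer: 3712 - 32*I*√3/3 ≈ 3712.0 - 18.475*I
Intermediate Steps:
f = -2 (f = 0 - 2 = -2)
v = 5/3 (v = 2 - ⅓*1 = 2 - ⅓ = 5/3 ≈ 1.6667)
H(Y) = Y*(-5 + 2*Y²) (H(Y) = ((Y² + Y²) - 5)*Y = (2*Y² - 5)*Y = (-5 + 2*Y²)*Y = Y*(-5 + 2*Y²))
a(n) = I*√3/3 (a(n) = √(-2 + 5/3) = √(-⅓) = I*√3/3)
-32*(a(H(-1)) - 116) = -32*(I*√3/3 - 116) = -32*(-116 + I*√3/3) = 3712 - 32*I*√3/3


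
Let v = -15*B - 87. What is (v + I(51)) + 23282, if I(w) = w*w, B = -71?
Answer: 26861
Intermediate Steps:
v = 978 (v = -15*(-71) - 87 = 1065 - 87 = 978)
I(w) = w²
(v + I(51)) + 23282 = (978 + 51²) + 23282 = (978 + 2601) + 23282 = 3579 + 23282 = 26861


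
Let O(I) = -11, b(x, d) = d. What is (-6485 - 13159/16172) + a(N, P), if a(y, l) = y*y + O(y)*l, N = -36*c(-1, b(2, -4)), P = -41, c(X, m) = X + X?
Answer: -13759359/16172 ≈ -850.81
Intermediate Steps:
c(X, m) = 2*X
N = 72 (N = -72*(-1) = -36*(-2) = 72)
a(y, l) = y² - 11*l (a(y, l) = y*y - 11*l = y² - 11*l)
(-6485 - 13159/16172) + a(N, P) = (-6485 - 13159/16172) + (72² - 11*(-41)) = (-6485 - 13159*1/16172) + (5184 + 451) = (-6485 - 13159/16172) + 5635 = -104888579/16172 + 5635 = -13759359/16172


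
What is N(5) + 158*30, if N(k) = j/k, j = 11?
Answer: 23711/5 ≈ 4742.2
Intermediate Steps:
N(k) = 11/k
N(5) + 158*30 = 11/5 + 158*30 = 11*(⅕) + 4740 = 11/5 + 4740 = 23711/5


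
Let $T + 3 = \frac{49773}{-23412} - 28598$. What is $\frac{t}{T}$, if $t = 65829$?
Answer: $- \frac{171243172}{74406265} \approx -2.3015$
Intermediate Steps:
$T = - \frac{223218795}{7804}$ ($T = -3 - \left(28598 - \frac{49773}{-23412}\right) = -3 + \left(49773 \left(- \frac{1}{23412}\right) - 28598\right) = -3 - \frac{223195383}{7804} = - \frac{223218795}{7804} \approx -28603.0$)
$\frac{t}{T} = \frac{65829}{- \frac{223218795}{7804}} = 65829 \left(- \frac{7804}{223218795}\right) = - \frac{171243172}{74406265}$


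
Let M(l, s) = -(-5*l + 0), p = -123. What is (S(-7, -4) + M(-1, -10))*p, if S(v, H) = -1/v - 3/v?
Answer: 3813/7 ≈ 544.71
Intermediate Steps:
S(v, H) = -4/v
M(l, s) = 5*l (M(l, s) = -(-5)*l = 5*l)
(S(-7, -4) + M(-1, -10))*p = (-4/(-7) + 5*(-1))*(-123) = (-4*(-⅐) - 5)*(-123) = (4/7 - 5)*(-123) = -31/7*(-123) = 3813/7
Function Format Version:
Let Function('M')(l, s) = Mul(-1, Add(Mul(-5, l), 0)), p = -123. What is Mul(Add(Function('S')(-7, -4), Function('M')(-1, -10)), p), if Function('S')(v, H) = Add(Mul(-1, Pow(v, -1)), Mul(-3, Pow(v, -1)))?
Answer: Rational(3813, 7) ≈ 544.71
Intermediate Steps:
Function('S')(v, H) = Mul(-4, Pow(v, -1))
Function('M')(l, s) = Mul(5, l) (Function('M')(l, s) = Mul(-1, Mul(-5, l)) = Mul(5, l))
Mul(Add(Function('S')(-7, -4), Function('M')(-1, -10)), p) = Mul(Add(Mul(-4, Pow(-7, -1)), Mul(5, -1)), -123) = Mul(Add(Mul(-4, Rational(-1, 7)), -5), -123) = Mul(Add(Rational(4, 7), -5), -123) = Mul(Rational(-31, 7), -123) = Rational(3813, 7)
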